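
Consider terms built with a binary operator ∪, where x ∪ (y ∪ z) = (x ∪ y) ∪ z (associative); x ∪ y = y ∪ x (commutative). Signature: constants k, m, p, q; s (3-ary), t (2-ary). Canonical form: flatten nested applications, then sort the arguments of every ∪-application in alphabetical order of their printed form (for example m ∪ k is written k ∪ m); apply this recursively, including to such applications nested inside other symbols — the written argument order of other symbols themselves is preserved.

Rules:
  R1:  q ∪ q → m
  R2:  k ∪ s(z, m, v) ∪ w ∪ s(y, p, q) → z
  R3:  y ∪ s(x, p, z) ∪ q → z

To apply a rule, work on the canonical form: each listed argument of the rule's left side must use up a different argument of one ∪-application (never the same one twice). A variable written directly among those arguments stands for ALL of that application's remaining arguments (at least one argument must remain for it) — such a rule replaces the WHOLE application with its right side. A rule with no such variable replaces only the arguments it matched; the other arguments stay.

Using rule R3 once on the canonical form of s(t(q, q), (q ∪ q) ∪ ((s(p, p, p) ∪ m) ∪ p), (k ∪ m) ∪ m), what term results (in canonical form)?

Answer: s(t(q, q), p, k ∪ m ∪ m)

Derivation:
Canonical form:  s(t(q, q), m ∪ p ∪ q ∪ q ∪ s(p, p, p), k ∪ m ∪ m)
Apply R3:  consuming q, s(p, p, p);  x := p, y := m ∪ p ∪ q, z := p
The variable takes the whole remainder — replace the entire application.
New term:  s(t(q, q), p, k ∪ m ∪ m)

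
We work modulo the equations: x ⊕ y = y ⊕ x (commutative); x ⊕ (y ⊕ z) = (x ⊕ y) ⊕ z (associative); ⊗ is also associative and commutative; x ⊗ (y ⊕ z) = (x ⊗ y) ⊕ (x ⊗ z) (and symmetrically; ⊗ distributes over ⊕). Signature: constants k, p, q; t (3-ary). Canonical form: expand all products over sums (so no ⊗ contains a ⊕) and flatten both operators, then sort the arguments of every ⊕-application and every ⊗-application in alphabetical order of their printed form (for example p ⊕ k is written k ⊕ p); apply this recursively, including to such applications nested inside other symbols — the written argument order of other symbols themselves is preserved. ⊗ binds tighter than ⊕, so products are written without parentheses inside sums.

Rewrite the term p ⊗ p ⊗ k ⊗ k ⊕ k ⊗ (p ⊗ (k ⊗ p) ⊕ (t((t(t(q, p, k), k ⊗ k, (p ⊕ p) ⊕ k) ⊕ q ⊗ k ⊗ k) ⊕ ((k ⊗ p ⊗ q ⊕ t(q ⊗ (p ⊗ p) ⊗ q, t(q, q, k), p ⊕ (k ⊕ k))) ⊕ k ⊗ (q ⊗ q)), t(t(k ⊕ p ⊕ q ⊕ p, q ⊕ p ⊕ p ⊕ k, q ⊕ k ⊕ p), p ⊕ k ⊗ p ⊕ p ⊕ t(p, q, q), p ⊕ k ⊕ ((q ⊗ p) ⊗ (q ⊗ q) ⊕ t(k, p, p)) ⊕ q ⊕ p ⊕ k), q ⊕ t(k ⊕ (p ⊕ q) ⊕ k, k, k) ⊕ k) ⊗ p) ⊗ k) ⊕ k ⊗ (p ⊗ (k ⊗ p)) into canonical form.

Expand:  k ⊗ k ⊗ p ⊗ p ⊕ k ⊗ k ⊗ p ⊗ p ⊕ k ⊗ k ⊗ p ⊗ t(k ⊗ k ⊗ q ⊕ k ⊗ p ⊗ q ⊕ k ⊗ q ⊗ q ⊕ t(p ⊗ p ⊗ q ⊗ q, t(q, q, k), k ⊕ k ⊕ p) ⊕ t(t(q, p, k), k ⊗ k, k ⊕ p ⊕ p), t(t(k ⊕ p ⊕ p ⊕ q, k ⊕ p ⊕ p ⊕ q, k ⊕ p ⊕ q), k ⊗ p ⊕ p ⊕ p ⊕ t(p, q, q), k ⊕ k ⊕ p ⊕ p ⊕ p ⊗ q ⊗ q ⊗ q ⊕ q ⊕ t(k, p, p)), k ⊕ q ⊕ t(k ⊕ k ⊕ p ⊕ q, k, k)) ⊕ k ⊗ k ⊗ p ⊗ p
Sort:  k ⊗ k ⊗ p ⊗ p ⊕ k ⊗ k ⊗ p ⊗ p ⊕ k ⊗ k ⊗ p ⊗ p ⊕ k ⊗ k ⊗ p ⊗ t(k ⊗ k ⊗ q ⊕ k ⊗ p ⊗ q ⊕ k ⊗ q ⊗ q ⊕ t(p ⊗ p ⊗ q ⊗ q, t(q, q, k), k ⊕ k ⊕ p) ⊕ t(t(q, p, k), k ⊗ k, k ⊕ p ⊕ p), t(t(k ⊕ p ⊕ p ⊕ q, k ⊕ p ⊕ p ⊕ q, k ⊕ p ⊕ q), k ⊗ p ⊕ p ⊕ p ⊕ t(p, q, q), k ⊕ k ⊕ p ⊕ p ⊕ p ⊗ q ⊗ q ⊗ q ⊕ q ⊕ t(k, p, p)), k ⊕ q ⊕ t(k ⊕ k ⊕ p ⊕ q, k, k))

Answer: k ⊗ k ⊗ p ⊗ p ⊕ k ⊗ k ⊗ p ⊗ p ⊕ k ⊗ k ⊗ p ⊗ p ⊕ k ⊗ k ⊗ p ⊗ t(k ⊗ k ⊗ q ⊕ k ⊗ p ⊗ q ⊕ k ⊗ q ⊗ q ⊕ t(p ⊗ p ⊗ q ⊗ q, t(q, q, k), k ⊕ k ⊕ p) ⊕ t(t(q, p, k), k ⊗ k, k ⊕ p ⊕ p), t(t(k ⊕ p ⊕ p ⊕ q, k ⊕ p ⊕ p ⊕ q, k ⊕ p ⊕ q), k ⊗ p ⊕ p ⊕ p ⊕ t(p, q, q), k ⊕ k ⊕ p ⊕ p ⊕ p ⊗ q ⊗ q ⊗ q ⊕ q ⊕ t(k, p, p)), k ⊕ q ⊕ t(k ⊕ k ⊕ p ⊕ q, k, k))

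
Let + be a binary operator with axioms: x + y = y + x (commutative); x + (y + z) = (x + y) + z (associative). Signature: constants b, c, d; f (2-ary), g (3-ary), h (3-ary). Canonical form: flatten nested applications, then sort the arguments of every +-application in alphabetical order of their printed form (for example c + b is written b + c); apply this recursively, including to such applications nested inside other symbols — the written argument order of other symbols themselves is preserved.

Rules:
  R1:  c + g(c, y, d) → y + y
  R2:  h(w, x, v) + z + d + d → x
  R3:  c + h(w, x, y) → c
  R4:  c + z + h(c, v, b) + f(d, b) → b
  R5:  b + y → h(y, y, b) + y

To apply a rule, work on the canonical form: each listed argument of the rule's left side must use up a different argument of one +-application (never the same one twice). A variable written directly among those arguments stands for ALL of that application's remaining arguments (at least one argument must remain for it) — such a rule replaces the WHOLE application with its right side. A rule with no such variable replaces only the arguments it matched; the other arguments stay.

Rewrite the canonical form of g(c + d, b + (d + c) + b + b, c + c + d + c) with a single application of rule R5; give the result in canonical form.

Answer: g(c + d, b + b + c + d + h(b + b + c + d, b + b + c + d, b), c + c + c + d)

Derivation:
Canonical form:  g(c + d, b + b + b + c + d, c + c + c + d)
Match R5:  consume b;  y := b + b + c + d
The variable takes the whole remainder — replace the entire application.
Giving:  g(c + d, b + b + c + d + h(b + b + c + d, b + b + c + d, b), c + c + c + d)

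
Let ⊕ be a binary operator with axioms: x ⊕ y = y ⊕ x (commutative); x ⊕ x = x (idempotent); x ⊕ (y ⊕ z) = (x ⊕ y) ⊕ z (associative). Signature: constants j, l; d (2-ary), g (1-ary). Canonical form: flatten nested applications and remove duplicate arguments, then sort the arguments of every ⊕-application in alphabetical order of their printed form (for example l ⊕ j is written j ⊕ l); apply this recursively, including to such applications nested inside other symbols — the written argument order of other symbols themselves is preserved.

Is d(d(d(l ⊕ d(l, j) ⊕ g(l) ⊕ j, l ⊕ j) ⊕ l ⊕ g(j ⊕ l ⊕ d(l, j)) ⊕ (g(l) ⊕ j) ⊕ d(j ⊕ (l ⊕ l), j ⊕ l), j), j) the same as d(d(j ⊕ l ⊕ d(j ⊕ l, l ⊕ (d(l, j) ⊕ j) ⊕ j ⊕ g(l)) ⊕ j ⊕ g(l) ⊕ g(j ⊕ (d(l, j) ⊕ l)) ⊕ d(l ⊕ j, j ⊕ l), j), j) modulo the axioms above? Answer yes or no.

Left:  d(d(d(l ⊕ d(l, j) ⊕ g(l) ⊕ j, l ⊕ j) ⊕ l ⊕ g(j ⊕ l ⊕ d(l, j)) ⊕ (g(l) ⊕ j) ⊕ d(j ⊕ (l ⊕ l), j ⊕ l), j), j)
  Descend into:  d(l ⊕ d(l, j) ⊕ g(l) ⊕ j, l ⊕ j) ⊕ l ⊕ g(j ⊕ l ⊕ d(l, j)) ⊕ (g(l) ⊕ j) ⊕ d(j ⊕ (l ⊕ l), j ⊕ l)
  Merge nested applications:  d(l ⊕ d(l, j) ⊕ g(l) ⊕ j, l ⊕ j) ⊕ l ⊕ g(j ⊕ l ⊕ d(l, j)) ⊕ g(l) ⊕ j ⊕ d(j ⊕ (l ⊕ l), j ⊕ l)
  Canonicalize subterm:  d(l ⊕ d(l, j) ⊕ g(l) ⊕ j, l ⊕ j)  →  d(d(l, j) ⊕ g(l) ⊕ j ⊕ l, j ⊕ l)
  Canonicalize subterm:  g(j ⊕ l ⊕ d(l, j))  →  g(d(l, j) ⊕ j ⊕ l)
  Inside:  d(j ⊕ (l ⊕ l), j ⊕ l)  →  d(j ⊕ l, j ⊕ l)
  Sort arguments:  d(d(l, j) ⊕ g(l) ⊕ j ⊕ l, j ⊕ l) ⊕ d(j ⊕ l, j ⊕ l) ⊕ g(d(l, j) ⊕ j ⊕ l) ⊕ g(l) ⊕ j ⊕ l
  Rebuild:  d(d(d(d(l, j) ⊕ g(l) ⊕ j ⊕ l, j ⊕ l) ⊕ d(j ⊕ l, j ⊕ l) ⊕ g(d(l, j) ⊕ j ⊕ l) ⊕ g(l) ⊕ j ⊕ l, j), j)
Right:  d(d(j ⊕ l ⊕ d(j ⊕ l, l ⊕ (d(l, j) ⊕ j) ⊕ j ⊕ g(l)) ⊕ j ⊕ g(l) ⊕ g(j ⊕ (d(l, j) ⊕ l)) ⊕ d(l ⊕ j, j ⊕ l), j), j)
  Descend into:  j ⊕ l ⊕ d(j ⊕ l, l ⊕ (d(l, j) ⊕ j) ⊕ j ⊕ g(l)) ⊕ j ⊕ g(l) ⊕ g(j ⊕ (d(l, j) ⊕ l)) ⊕ d(l ⊕ j, j ⊕ l)
  Simplify inside:  d(j ⊕ l, l ⊕ (d(l, j) ⊕ j) ⊕ j ⊕ g(l))  →  d(j ⊕ l, d(l, j) ⊕ g(l) ⊕ j ⊕ l)
  Inside:  g(j ⊕ (d(l, j) ⊕ l))  →  g(d(l, j) ⊕ j ⊕ l)
  Canonicalize subterm:  d(l ⊕ j, j ⊕ l)  →  d(j ⊕ l, j ⊕ l)
  Drop duplicates:  drop duplicate j
  Sort arguments:  d(j ⊕ l, d(l, j) ⊕ g(l) ⊕ j ⊕ l) ⊕ d(j ⊕ l, j ⊕ l) ⊕ g(d(l, j) ⊕ j ⊕ l) ⊕ g(l) ⊕ j ⊕ l
  Reassemble:  d(d(d(j ⊕ l, d(l, j) ⊕ g(l) ⊕ j ⊕ l) ⊕ d(j ⊕ l, j ⊕ l) ⊕ g(d(l, j) ⊕ j ⊕ l) ⊕ g(l) ⊕ j ⊕ l, j), j)

Answer: no — d(d(d(d(l, j) ⊕ g(l) ⊕ j ⊕ l, j ⊕ l) ⊕ d(j ⊕ l, j ⊕ l) ⊕ g(d(l, j) ⊕ j ⊕ l) ⊕ g(l) ⊕ j ⊕ l, j), j) vs d(d(d(j ⊕ l, d(l, j) ⊕ g(l) ⊕ j ⊕ l) ⊕ d(j ⊕ l, j ⊕ l) ⊕ g(d(l, j) ⊕ j ⊕ l) ⊕ g(l) ⊕ j ⊕ l, j), j)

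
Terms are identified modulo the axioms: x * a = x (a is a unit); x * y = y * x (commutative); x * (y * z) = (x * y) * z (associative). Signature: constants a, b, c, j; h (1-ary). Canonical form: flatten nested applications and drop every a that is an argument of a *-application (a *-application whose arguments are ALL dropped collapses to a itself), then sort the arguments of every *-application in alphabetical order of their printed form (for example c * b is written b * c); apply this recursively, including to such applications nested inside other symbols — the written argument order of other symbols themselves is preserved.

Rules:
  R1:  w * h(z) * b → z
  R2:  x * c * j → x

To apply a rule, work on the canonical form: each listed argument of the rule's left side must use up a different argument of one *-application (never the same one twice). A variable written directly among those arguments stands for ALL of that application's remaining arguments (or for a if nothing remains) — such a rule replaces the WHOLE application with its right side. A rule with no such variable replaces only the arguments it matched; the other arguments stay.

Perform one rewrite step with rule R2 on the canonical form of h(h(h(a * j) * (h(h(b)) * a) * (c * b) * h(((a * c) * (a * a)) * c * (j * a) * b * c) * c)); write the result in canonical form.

Canonical form:  h(h(b * c * c * h(b * c * c * c * j) * h(h(b)) * h(j)))
R2 matches:  uses c, j;  x := b * c * c
The extension variable absorbs all remaining arguments, so the whole application is rewritten.
Result:  h(h(b * c * c * h(b * c * c) * h(h(b)) * h(j)))

Answer: h(h(b * c * c * h(b * c * c) * h(h(b)) * h(j)))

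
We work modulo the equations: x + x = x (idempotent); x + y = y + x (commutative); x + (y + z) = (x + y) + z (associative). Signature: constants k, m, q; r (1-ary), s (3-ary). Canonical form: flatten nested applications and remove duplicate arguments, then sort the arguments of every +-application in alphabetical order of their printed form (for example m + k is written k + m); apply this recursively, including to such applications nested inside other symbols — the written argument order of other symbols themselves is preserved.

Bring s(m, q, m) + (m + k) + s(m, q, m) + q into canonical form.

Un-nest:  s(m, q, m) + m + k + s(m, q, m) + q
Deduplicate:  drop duplicate s(m, q, m)
Sort arguments:  k + m + q + s(m, q, m)

Answer: k + m + q + s(m, q, m)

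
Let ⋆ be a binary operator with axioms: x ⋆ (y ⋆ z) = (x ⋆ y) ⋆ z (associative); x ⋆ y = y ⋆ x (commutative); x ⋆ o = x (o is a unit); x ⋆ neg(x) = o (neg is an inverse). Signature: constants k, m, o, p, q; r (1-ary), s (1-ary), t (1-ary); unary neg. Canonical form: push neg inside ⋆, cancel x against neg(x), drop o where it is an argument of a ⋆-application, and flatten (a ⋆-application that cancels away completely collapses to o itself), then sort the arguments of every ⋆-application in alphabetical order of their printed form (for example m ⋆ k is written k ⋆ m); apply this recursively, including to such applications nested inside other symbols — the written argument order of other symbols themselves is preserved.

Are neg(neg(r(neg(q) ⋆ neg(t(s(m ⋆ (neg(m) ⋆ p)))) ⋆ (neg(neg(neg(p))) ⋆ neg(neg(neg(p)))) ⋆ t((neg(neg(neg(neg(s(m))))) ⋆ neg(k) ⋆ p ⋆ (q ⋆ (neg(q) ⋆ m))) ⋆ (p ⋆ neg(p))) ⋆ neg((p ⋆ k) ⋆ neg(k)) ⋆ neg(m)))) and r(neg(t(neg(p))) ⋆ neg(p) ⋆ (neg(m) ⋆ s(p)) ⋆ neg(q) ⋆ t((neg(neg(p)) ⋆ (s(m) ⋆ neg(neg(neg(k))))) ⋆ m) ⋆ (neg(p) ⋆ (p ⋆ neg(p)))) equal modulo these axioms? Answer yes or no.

Left:  neg(neg(r(neg(q) ⋆ neg(t(s(m ⋆ (neg(m) ⋆ p)))) ⋆ (neg(neg(neg(p))) ⋆ neg(neg(neg(p)))) ⋆ t((neg(neg(neg(neg(s(m))))) ⋆ neg(k) ⋆ p ⋆ (q ⋆ (neg(q) ⋆ m))) ⋆ (p ⋆ neg(p))) ⋆ neg((p ⋆ k) ⋆ neg(k)) ⋆ neg(m))))
  Push neg inside:  distribute neg over ⋆ and collapse double neg
  Collect terms:  r(neg(m) ⋆ neg(p) ⋆ neg(p) ⋆ neg(p) ⋆ neg(q) ⋆ neg(t(s(p))) ⋆ t(m ⋆ neg(k) ⋆ p ⋆ s(m)))
Right:  r(neg(t(neg(p))) ⋆ neg(p) ⋆ (neg(m) ⋆ s(p)) ⋆ neg(q) ⋆ t((neg(neg(p)) ⋆ (s(m) ⋆ neg(neg(neg(k))))) ⋆ m) ⋆ (neg(p) ⋆ (p ⋆ neg(p))))
  Focus inside:  neg(t(neg(p))) ⋆ neg(p) ⋆ (neg(m) ⋆ s(p)) ⋆ neg(q) ⋆ t((neg(neg(p)) ⋆ (s(m) ⋆ neg(neg(neg(k))))) ⋆ m) ⋆ (neg(p) ⋆ (p ⋆ neg(p)))
  Push neg inside:  distribute neg over ⋆ and collapse double neg
  Collect:  neg(t(neg(p))) ⋆ neg(p) ⋆ neg(p) ⋆ neg(m) ⋆ s(p) ⋆ neg(q) ⋆ t(m ⋆ neg(k) ⋆ p ⋆ s(m))
  Order the arguments:  neg(m) ⋆ neg(p) ⋆ neg(p) ⋆ neg(q) ⋆ neg(t(neg(p))) ⋆ s(p) ⋆ t(m ⋆ neg(k) ⋆ p ⋆ s(m))
  Rebuild:  r(neg(m) ⋆ neg(p) ⋆ neg(p) ⋆ neg(q) ⋆ neg(t(neg(p))) ⋆ s(p) ⋆ t(m ⋆ neg(k) ⋆ p ⋆ s(m)))

Answer: no — r(neg(m) ⋆ neg(p) ⋆ neg(p) ⋆ neg(p) ⋆ neg(q) ⋆ neg(t(s(p))) ⋆ t(m ⋆ neg(k) ⋆ p ⋆ s(m))) vs r(neg(m) ⋆ neg(p) ⋆ neg(p) ⋆ neg(q) ⋆ neg(t(neg(p))) ⋆ s(p) ⋆ t(m ⋆ neg(k) ⋆ p ⋆ s(m)))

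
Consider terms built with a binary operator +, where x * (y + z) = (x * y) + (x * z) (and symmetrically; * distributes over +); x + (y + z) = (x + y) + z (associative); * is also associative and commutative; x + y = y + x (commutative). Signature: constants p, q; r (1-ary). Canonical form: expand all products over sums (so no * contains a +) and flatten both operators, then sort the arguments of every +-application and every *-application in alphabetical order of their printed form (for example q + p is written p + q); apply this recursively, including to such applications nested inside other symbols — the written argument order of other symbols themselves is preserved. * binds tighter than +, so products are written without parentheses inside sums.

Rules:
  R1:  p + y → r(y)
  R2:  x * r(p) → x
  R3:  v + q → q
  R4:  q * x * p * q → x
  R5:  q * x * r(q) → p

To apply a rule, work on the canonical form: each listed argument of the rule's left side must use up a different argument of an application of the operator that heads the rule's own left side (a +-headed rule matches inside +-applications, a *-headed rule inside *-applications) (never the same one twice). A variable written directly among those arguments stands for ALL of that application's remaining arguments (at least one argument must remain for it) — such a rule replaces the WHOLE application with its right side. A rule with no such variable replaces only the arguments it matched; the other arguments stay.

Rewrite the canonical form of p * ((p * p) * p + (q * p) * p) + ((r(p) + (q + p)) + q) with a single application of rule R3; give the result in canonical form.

Canonical form:  p + p * p * p * p + p * p * p * q + q + q + r(p)
Apply R3:  consuming q;  v := p + p * p * p * p + p * p * p * q + q + r(p)
The extension variable absorbs all remaining arguments, so the whole application is rewritten.
Giving:  q

Answer: q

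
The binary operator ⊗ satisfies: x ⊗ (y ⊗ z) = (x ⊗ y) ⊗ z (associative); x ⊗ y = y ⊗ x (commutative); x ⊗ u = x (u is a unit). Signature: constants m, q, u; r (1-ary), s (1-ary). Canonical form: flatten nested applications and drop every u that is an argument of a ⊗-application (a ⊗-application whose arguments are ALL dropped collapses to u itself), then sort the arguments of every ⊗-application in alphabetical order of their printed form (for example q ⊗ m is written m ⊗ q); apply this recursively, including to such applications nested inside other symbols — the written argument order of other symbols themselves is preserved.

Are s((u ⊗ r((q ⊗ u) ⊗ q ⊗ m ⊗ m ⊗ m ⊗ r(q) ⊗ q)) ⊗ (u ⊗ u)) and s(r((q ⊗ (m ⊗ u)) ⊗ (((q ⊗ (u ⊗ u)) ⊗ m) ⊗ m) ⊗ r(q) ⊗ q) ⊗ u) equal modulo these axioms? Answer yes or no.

Answer: yes — both canonical forms are s(r(m ⊗ m ⊗ m ⊗ q ⊗ q ⊗ q ⊗ r(q)))

Derivation:
Left:  s((u ⊗ r((q ⊗ u) ⊗ q ⊗ m ⊗ m ⊗ m ⊗ r(q) ⊗ q)) ⊗ (u ⊗ u))
  Work inside:  (u ⊗ r((q ⊗ u) ⊗ q ⊗ m ⊗ m ⊗ m ⊗ r(q) ⊗ q)) ⊗ (u ⊗ u)
  Flatten:  u ⊗ r((q ⊗ u) ⊗ q ⊗ m ⊗ m ⊗ m ⊗ r(q) ⊗ q) ⊗ u ⊗ u
  Canonicalize subterm:  r((q ⊗ u) ⊗ q ⊗ m ⊗ m ⊗ m ⊗ r(q) ⊗ q)  →  r(m ⊗ m ⊗ m ⊗ q ⊗ q ⊗ q ⊗ r(q))
  Drop the unit:  drop u (×3)
  Sort:  r(m ⊗ m ⊗ m ⊗ q ⊗ q ⊗ q ⊗ r(q))
  Reassemble:  s(r(m ⊗ m ⊗ m ⊗ q ⊗ q ⊗ q ⊗ r(q)))
Right:  s(r((q ⊗ (m ⊗ u)) ⊗ (((q ⊗ (u ⊗ u)) ⊗ m) ⊗ m) ⊗ r(q) ⊗ q) ⊗ u)
  Descend into:  r((q ⊗ (m ⊗ u)) ⊗ (((q ⊗ (u ⊗ u)) ⊗ m) ⊗ m) ⊗ r(q) ⊗ q) ⊗ u
  Inside:  r((q ⊗ (m ⊗ u)) ⊗ (((q ⊗ (u ⊗ u)) ⊗ m) ⊗ m) ⊗ r(q) ⊗ q)  →  r(m ⊗ m ⊗ m ⊗ q ⊗ q ⊗ q ⊗ r(q))
  Unit:  drop u
  Sort arguments:  r(m ⊗ m ⊗ m ⊗ q ⊗ q ⊗ q ⊗ r(q))
  Reassemble:  s(r(m ⊗ m ⊗ m ⊗ q ⊗ q ⊗ q ⊗ r(q)))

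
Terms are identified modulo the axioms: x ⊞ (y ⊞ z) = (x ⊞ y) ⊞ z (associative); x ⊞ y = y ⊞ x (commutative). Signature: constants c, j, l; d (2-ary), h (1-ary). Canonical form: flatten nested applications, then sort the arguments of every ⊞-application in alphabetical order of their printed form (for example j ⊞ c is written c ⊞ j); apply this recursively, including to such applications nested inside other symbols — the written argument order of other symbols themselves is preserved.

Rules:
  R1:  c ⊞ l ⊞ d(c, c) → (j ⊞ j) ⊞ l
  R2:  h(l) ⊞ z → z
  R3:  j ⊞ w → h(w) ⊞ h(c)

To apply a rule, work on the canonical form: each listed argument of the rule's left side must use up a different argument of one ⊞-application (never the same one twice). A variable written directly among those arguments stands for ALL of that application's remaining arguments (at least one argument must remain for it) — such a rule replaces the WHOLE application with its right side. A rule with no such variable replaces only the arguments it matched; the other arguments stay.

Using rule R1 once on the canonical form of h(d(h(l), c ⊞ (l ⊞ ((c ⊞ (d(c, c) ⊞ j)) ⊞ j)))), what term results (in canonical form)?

Canonical form:  h(d(h(l), c ⊞ c ⊞ d(c, c) ⊞ j ⊞ j ⊞ l))
Apply R1:  consuming c, d(c, c), l
New term:  h(d(h(l), c ⊞ j ⊞ j ⊞ j ⊞ j ⊞ l))

Answer: h(d(h(l), c ⊞ j ⊞ j ⊞ j ⊞ j ⊞ l))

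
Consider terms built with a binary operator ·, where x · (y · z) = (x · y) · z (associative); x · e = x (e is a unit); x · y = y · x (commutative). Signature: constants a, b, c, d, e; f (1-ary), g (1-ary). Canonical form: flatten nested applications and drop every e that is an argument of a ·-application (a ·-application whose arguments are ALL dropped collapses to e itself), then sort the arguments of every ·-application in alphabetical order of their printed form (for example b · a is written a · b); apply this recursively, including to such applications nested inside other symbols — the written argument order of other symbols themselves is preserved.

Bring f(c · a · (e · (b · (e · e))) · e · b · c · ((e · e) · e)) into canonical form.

Focus inside:  c · a · (e · (b · (e · e))) · e · b · c · ((e · e) · e)
Un-nest:  c · a · e · b · e · e · e · b · c · e · e · e
Drop the unit:  drop e (×7)
Sort arguments:  a · b · b · c · c
Put back:  f(a · b · b · c · c)

Answer: f(a · b · b · c · c)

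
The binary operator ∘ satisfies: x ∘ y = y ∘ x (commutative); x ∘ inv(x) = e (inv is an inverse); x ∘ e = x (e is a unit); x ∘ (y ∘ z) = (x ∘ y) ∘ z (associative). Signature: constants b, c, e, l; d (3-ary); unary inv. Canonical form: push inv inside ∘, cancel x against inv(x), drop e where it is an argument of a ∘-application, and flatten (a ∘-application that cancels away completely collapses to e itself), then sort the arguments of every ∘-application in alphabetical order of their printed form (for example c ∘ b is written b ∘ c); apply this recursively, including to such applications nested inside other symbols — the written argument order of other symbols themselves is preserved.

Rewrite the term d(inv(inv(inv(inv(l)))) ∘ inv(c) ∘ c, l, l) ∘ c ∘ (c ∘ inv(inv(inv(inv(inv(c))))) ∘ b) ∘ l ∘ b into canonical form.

Answer: b ∘ b ∘ c ∘ d(l, l, l) ∘ l

Derivation:
Push inv inside:  distribute inv over ∘ and collapse double inv
Collect:  d(l, l, l) ∘ c ∘ b ∘ b ∘ l
Order the arguments:  b ∘ b ∘ c ∘ d(l, l, l) ∘ l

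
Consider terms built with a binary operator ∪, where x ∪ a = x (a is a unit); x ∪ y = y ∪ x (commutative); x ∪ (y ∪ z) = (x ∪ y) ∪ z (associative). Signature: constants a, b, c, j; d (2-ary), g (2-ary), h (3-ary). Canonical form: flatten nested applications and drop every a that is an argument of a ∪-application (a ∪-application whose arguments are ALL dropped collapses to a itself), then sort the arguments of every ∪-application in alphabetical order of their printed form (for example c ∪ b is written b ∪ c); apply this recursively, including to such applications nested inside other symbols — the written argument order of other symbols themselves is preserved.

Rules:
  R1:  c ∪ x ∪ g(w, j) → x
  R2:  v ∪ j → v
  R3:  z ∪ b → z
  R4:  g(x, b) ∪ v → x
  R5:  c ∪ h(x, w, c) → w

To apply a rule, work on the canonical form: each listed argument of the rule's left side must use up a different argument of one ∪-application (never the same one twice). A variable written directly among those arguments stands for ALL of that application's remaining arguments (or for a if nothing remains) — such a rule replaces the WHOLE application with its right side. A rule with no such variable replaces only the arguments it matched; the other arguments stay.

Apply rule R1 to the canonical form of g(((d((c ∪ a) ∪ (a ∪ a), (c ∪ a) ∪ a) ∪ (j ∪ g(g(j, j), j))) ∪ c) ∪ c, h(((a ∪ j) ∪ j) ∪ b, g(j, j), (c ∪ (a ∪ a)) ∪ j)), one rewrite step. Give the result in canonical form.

Canonical form:  g(c ∪ c ∪ d(c, c) ∪ g(g(j, j), j) ∪ j, h(b ∪ j ∪ j, g(j, j), c ∪ j))
Apply R1:  consuming c, g(g(j, j), j);  w := g(j, j), x := c ∪ d(c, c) ∪ j
The variable takes the whole remainder — replace the entire application.
Result:  g(c ∪ d(c, c) ∪ j, h(b ∪ j ∪ j, g(j, j), c ∪ j))

Answer: g(c ∪ d(c, c) ∪ j, h(b ∪ j ∪ j, g(j, j), c ∪ j))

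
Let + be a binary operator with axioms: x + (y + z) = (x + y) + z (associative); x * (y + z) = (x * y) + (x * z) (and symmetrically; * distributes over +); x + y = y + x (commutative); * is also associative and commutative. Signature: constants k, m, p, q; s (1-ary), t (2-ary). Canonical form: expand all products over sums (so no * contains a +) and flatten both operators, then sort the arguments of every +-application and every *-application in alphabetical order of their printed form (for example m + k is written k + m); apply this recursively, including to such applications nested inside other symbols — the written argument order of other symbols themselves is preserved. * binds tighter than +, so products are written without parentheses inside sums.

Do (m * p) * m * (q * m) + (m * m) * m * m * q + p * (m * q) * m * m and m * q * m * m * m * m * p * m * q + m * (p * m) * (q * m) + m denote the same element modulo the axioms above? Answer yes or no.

Answer: no — m * m * m * m * q + m * m * m * p * q + m * m * m * p * q vs m + m * m * m * m * m * m * p * q * q + m * m * m * p * q

Derivation:
Left:  (m * p) * m * (q * m) + (m * m) * m * m * q + p * (m * q) * m * m
  Un-nest:  m * m * m * p * q + m * m * m * m * q + m * m * m * p * q
  Sort arguments:  m * m * m * m * q + m * m * m * p * q + m * m * m * p * q
Right:  m * q * m * m * m * m * p * m * q + m * (p * m) * (q * m) + m
  Un-nest:  m * m * m * m * m * m * p * q * q + m * m * m * p * q + m
  Order the arguments:  m + m * m * m * m * m * m * p * q * q + m * m * m * p * q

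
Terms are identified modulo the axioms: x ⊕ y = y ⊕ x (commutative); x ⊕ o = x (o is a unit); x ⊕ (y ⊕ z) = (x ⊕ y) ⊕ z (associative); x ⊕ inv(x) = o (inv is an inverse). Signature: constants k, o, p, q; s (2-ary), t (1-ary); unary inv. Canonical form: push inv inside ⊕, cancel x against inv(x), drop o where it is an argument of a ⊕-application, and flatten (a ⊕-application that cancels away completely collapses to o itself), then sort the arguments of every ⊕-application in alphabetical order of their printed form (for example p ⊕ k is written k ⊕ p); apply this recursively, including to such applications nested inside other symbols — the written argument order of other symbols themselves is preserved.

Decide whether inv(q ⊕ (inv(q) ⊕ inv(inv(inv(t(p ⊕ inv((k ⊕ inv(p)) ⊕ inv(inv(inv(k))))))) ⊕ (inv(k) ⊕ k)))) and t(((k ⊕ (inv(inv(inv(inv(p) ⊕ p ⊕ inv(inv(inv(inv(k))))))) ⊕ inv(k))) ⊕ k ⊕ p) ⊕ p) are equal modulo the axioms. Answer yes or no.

Answer: yes — both canonical forms are t(p ⊕ p)

Derivation:
Left:  inv(q ⊕ (inv(q) ⊕ inv(inv(inv(t(p ⊕ inv((k ⊕ inv(p)) ⊕ inv(inv(inv(k))))))) ⊕ (inv(k) ⊕ k))))
  Push inv inside:  distribute inv over ⊕ and collapse double inv
  Inverses cancel:  q cancels; k cancels
  Combine occurrences:  t(p ⊕ p)
Right:  t(((k ⊕ (inv(inv(inv(inv(p) ⊕ p ⊕ inv(inv(inv(inv(k))))))) ⊕ inv(k))) ⊕ k ⊕ p) ⊕ p)
  Descend into:  ((k ⊕ (inv(inv(inv(inv(p) ⊕ p ⊕ inv(inv(inv(inv(k))))))) ⊕ inv(k))) ⊕ k ⊕ p) ⊕ p
  Push inv inside:  distribute inv over ⊕ and collapse double inv
  Cancel:  k cancels
  Combine occurrences:  p ⊕ p
  Put back:  t(p ⊕ p)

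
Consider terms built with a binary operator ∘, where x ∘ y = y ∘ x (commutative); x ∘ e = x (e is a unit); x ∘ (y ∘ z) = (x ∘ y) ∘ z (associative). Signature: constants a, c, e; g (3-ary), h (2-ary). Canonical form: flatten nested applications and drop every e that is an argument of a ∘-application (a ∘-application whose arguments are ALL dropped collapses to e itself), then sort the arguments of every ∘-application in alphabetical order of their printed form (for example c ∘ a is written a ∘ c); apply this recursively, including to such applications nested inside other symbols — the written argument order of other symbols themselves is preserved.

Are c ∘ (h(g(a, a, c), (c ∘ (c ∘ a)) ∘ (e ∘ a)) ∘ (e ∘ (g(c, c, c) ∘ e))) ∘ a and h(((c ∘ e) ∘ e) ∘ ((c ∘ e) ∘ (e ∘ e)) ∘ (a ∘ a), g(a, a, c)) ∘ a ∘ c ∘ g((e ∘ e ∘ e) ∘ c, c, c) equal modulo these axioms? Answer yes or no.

Answer: no — a ∘ c ∘ g(c, c, c) ∘ h(g(a, a, c), a ∘ a ∘ c ∘ c) vs a ∘ c ∘ g(c, c, c) ∘ h(a ∘ a ∘ c ∘ c, g(a, a, c))

Derivation:
Left:  c ∘ (h(g(a, a, c), (c ∘ (c ∘ a)) ∘ (e ∘ a)) ∘ (e ∘ (g(c, c, c) ∘ e))) ∘ a
  Flatten:  c ∘ h(g(a, a, c), (c ∘ (c ∘ a)) ∘ (e ∘ a)) ∘ e ∘ g(c, c, c) ∘ e ∘ a
  Canonicalize subterm:  h(g(a, a, c), (c ∘ (c ∘ a)) ∘ (e ∘ a))  →  h(g(a, a, c), a ∘ a ∘ c ∘ c)
  Unit:  drop e (×2)
  Sort arguments:  a ∘ c ∘ g(c, c, c) ∘ h(g(a, a, c), a ∘ a ∘ c ∘ c)
Right:  h(((c ∘ e) ∘ e) ∘ ((c ∘ e) ∘ (e ∘ e)) ∘ (a ∘ a), g(a, a, c)) ∘ a ∘ c ∘ g((e ∘ e ∘ e) ∘ c, c, c)
  Canonicalize subterm:  h(((c ∘ e) ∘ e) ∘ ((c ∘ e) ∘ (e ∘ e)) ∘ (a ∘ a), g(a, a, c))  →  h(a ∘ a ∘ c ∘ c, g(a, a, c))
  Simplify inside:  g((e ∘ e ∘ e) ∘ c, c, c)  →  g(c, c, c)
  Sort:  a ∘ c ∘ g(c, c, c) ∘ h(a ∘ a ∘ c ∘ c, g(a, a, c))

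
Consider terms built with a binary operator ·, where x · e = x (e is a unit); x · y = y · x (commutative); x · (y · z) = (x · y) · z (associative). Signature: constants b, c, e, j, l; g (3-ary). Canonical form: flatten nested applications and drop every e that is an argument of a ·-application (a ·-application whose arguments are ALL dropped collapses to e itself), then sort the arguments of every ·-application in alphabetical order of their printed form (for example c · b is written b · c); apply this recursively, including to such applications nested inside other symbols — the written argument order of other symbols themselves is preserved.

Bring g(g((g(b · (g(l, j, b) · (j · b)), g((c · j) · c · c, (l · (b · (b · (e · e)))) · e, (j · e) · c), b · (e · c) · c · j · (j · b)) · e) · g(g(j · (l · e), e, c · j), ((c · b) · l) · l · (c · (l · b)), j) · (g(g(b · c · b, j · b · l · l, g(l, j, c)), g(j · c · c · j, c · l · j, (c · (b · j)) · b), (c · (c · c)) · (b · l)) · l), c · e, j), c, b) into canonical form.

Answer: g(g(g(b · b · g(l, j, b) · j, g(c · c · c · j, b · b · l, c · j), b · b · c · c · j · j) · g(g(b · b · c, b · j · l · l, g(l, j, c)), g(c · c · j · j, c · j · l, b · b · c · j), b · c · c · c · l) · g(g(j · l, e, c · j), b · b · c · c · l · l · l, j) · l, c, j), c, b)

Derivation:
Work inside:  (g(b · (g(l, j, b) · (j · b)), g((c · j) · c · c, (l · (b · (b · (e · e)))) · e, (j · e) · c), b · (e · c) · c · j · (j · b)) · e) · g(g(j · (l · e), e, c · j), ((c · b) · l) · l · (c · (l · b)), j) · (g(g(b · c · b, j · b · l · l, g(l, j, c)), g(j · c · c · j, c · l · j, (c · (b · j)) · b), (c · (c · c)) · (b · l)) · l)
Flatten:  g(b · (g(l, j, b) · (j · b)), g((c · j) · c · c, (l · (b · (b · (e · e)))) · e, (j · e) · c), b · (e · c) · c · j · (j · b)) · e · g(g(j · (l · e), e, c · j), ((c · b) · l) · l · (c · (l · b)), j) · g(g(b · c · b, j · b · l · l, g(l, j, c)), g(j · c · c · j, c · l · j, (c · (b · j)) · b), (c · (c · c)) · (b · l)) · l
Simplify inside:  g(b · (g(l, j, b) · (j · b)), g((c · j) · c · c, (l · (b · (b · (e · e)))) · e, (j · e) · c), b · (e · c) · c · j · (j · b))  →  g(b · b · g(l, j, b) · j, g(c · c · c · j, b · b · l, c · j), b · b · c · c · j · j)
Inside:  g(g(j · (l · e), e, c · j), ((c · b) · l) · l · (c · (l · b)), j)  →  g(g(j · l, e, c · j), b · b · c · c · l · l · l, j)
Inside:  g(g(b · c · b, j · b · l · l, g(l, j, c)), g(j · c · c · j, c · l · j, (c · (b · j)) · b), (c · (c · c)) · (b · l))  →  g(g(b · b · c, b · j · l · l, g(l, j, c)), g(c · c · j · j, c · j · l, b · b · c · j), b · c · c · c · l)
Units out:  drop e
Sort arguments:  g(b · b · g(l, j, b) · j, g(c · c · c · j, b · b · l, c · j), b · b · c · c · j · j) · g(g(b · b · c, b · j · l · l, g(l, j, c)), g(c · c · j · j, c · j · l, b · b · c · j), b · c · c · c · l) · g(g(j · l, e, c · j), b · b · c · c · l · l · l, j) · l
Put back:  g(g(g(b · b · g(l, j, b) · j, g(c · c · c · j, b · b · l, c · j), b · b · c · c · j · j) · g(g(b · b · c, b · j · l · l, g(l, j, c)), g(c · c · j · j, c · j · l, b · b · c · j), b · c · c · c · l) · g(g(j · l, e, c · j), b · b · c · c · l · l · l, j) · l, c, j), c, b)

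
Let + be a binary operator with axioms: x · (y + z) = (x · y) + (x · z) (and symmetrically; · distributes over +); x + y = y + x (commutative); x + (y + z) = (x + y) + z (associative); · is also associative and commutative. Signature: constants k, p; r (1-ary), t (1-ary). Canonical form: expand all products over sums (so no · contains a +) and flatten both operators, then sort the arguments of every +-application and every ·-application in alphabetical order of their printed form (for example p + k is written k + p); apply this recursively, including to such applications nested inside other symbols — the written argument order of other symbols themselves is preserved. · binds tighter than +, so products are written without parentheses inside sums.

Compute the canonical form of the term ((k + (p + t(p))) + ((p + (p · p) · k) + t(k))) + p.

Merge nested applications:  k + p + t(p) + p + k · p · p + t(k) + p
Order the arguments:  k + k · p · p + p + p + p + t(k) + t(p)

Answer: k + k · p · p + p + p + p + t(k) + t(p)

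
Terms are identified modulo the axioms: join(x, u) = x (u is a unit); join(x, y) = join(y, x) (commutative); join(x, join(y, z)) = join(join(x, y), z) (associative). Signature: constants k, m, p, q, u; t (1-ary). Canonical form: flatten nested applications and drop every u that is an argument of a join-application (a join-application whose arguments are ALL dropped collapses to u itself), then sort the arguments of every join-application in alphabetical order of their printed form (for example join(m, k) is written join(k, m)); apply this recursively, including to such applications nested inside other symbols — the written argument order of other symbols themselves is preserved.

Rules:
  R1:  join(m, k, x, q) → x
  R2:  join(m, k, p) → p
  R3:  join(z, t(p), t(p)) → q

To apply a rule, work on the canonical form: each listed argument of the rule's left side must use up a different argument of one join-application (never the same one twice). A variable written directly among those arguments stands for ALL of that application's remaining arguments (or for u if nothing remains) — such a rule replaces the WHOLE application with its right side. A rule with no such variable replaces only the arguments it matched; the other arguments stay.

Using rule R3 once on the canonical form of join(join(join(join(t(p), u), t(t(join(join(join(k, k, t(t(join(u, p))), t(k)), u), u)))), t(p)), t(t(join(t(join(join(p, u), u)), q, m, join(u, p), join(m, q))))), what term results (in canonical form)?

Canonical form:  join(t(p), t(p), t(t(join(k, k, t(k), t(t(p))))), t(t(join(m, m, p, q, q, t(p)))))
Match R3:  consume t(p), t(p);  z := join(t(t(join(k, k, t(k), t(t(p))))), t(t(join(m, m, p, q, q, t(p)))))
The variable takes the whole remainder — replace the entire application.
Giving:  q

Answer: q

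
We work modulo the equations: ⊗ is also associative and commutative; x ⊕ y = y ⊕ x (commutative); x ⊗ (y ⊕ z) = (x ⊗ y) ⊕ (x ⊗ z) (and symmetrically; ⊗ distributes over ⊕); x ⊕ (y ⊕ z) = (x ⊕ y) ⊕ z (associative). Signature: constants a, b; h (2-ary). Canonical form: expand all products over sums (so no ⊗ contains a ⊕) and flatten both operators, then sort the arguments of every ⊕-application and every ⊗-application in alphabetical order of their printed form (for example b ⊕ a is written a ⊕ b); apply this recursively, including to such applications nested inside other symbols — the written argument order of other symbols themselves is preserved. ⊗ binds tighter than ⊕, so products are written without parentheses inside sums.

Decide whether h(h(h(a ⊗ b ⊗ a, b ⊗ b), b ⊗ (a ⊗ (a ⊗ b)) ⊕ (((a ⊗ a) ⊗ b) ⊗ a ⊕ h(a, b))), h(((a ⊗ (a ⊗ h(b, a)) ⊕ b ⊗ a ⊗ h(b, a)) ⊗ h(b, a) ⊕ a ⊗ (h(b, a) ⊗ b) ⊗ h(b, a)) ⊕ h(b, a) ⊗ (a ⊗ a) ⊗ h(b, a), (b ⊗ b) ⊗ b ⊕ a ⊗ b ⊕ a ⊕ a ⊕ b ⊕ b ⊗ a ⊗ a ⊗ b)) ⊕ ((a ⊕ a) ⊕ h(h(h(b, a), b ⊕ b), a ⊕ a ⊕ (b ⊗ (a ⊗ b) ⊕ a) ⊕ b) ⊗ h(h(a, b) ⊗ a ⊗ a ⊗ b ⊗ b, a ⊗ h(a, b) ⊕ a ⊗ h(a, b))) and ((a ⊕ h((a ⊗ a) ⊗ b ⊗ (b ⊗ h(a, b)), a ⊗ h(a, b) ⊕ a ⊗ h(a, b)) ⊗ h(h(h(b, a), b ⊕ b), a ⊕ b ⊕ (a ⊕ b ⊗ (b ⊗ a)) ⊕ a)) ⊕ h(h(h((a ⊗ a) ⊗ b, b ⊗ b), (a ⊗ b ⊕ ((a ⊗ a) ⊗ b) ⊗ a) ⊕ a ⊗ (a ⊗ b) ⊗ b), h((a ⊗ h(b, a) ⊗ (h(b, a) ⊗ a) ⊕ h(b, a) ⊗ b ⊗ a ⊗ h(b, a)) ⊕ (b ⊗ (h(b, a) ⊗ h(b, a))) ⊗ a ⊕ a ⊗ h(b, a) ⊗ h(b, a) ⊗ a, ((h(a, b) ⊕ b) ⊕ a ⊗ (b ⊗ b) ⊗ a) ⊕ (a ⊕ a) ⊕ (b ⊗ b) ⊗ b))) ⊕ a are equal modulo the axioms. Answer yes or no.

Left:  h(h(h(a ⊗ b ⊗ a, b ⊗ b), b ⊗ (a ⊗ (a ⊗ b)) ⊕ (((a ⊗ a) ⊗ b) ⊗ a ⊕ h(a, b))), h(((a ⊗ (a ⊗ h(b, a)) ⊕ b ⊗ a ⊗ h(b, a)) ⊗ h(b, a) ⊕ a ⊗ (h(b, a) ⊗ b) ⊗ h(b, a)) ⊕ h(b, a) ⊗ (a ⊗ a) ⊗ h(b, a), (b ⊗ b) ⊗ b ⊕ a ⊗ b ⊕ a ⊕ a ⊕ b ⊕ b ⊗ a ⊗ a ⊗ b)) ⊕ ((a ⊕ a) ⊕ h(h(h(b, a), b ⊕ b), a ⊕ a ⊕ (b ⊗ (a ⊗ b) ⊕ a) ⊕ b) ⊗ h(h(a, b) ⊗ a ⊗ a ⊗ b ⊗ b, a ⊗ h(a, b) ⊕ a ⊗ h(a, b)))
  Expand:  h(h(h(a ⊗ a ⊗ b, b ⊗ b), a ⊗ a ⊗ a ⊗ b ⊕ a ⊗ a ⊗ b ⊗ b ⊕ h(a, b)), h(a ⊗ a ⊗ h(b, a) ⊗ h(b, a) ⊕ a ⊗ a ⊗ h(b, a) ⊗ h(b, a) ⊕ a ⊗ b ⊗ h(b, a) ⊗ h(b, a) ⊕ a ⊗ b ⊗ h(b, a) ⊗ h(b, a), a ⊕ a ⊕ a ⊗ a ⊗ b ⊗ b ⊕ a ⊗ b ⊕ b ⊕ b ⊗ b ⊗ b)) ⊕ a ⊕ a ⊕ h(a ⊗ a ⊗ b ⊗ b ⊗ h(a, b), a ⊗ h(a, b) ⊕ a ⊗ h(a, b)) ⊗ h(h(h(b, a), b ⊕ b), a ⊕ a ⊕ a ⊕ a ⊗ b ⊗ b ⊕ b)
  Sort:  a ⊕ a ⊕ h(a ⊗ a ⊗ b ⊗ b ⊗ h(a, b), a ⊗ h(a, b) ⊕ a ⊗ h(a, b)) ⊗ h(h(h(b, a), b ⊕ b), a ⊕ a ⊕ a ⊕ a ⊗ b ⊗ b ⊕ b) ⊕ h(h(h(a ⊗ a ⊗ b, b ⊗ b), a ⊗ a ⊗ a ⊗ b ⊕ a ⊗ a ⊗ b ⊗ b ⊕ h(a, b)), h(a ⊗ a ⊗ h(b, a) ⊗ h(b, a) ⊕ a ⊗ a ⊗ h(b, a) ⊗ h(b, a) ⊕ a ⊗ b ⊗ h(b, a) ⊗ h(b, a) ⊕ a ⊗ b ⊗ h(b, a) ⊗ h(b, a), a ⊕ a ⊕ a ⊗ a ⊗ b ⊗ b ⊕ a ⊗ b ⊕ b ⊕ b ⊗ b ⊗ b))
Right:  ((a ⊕ h((a ⊗ a) ⊗ b ⊗ (b ⊗ h(a, b)), a ⊗ h(a, b) ⊕ a ⊗ h(a, b)) ⊗ h(h(h(b, a), b ⊕ b), a ⊕ b ⊕ (a ⊕ b ⊗ (b ⊗ a)) ⊕ a)) ⊕ h(h(h((a ⊗ a) ⊗ b, b ⊗ b), (a ⊗ b ⊕ ((a ⊗ a) ⊗ b) ⊗ a) ⊕ a ⊗ (a ⊗ b) ⊗ b), h((a ⊗ h(b, a) ⊗ (h(b, a) ⊗ a) ⊕ h(b, a) ⊗ b ⊗ a ⊗ h(b, a)) ⊕ (b ⊗ (h(b, a) ⊗ h(b, a))) ⊗ a ⊕ a ⊗ h(b, a) ⊗ h(b, a) ⊗ a, ((h(a, b) ⊕ b) ⊕ a ⊗ (b ⊗ b) ⊗ a) ⊕ (a ⊕ a) ⊕ (b ⊗ b) ⊗ b))) ⊕ a
  Flatten:  a ⊕ h(a ⊗ a ⊗ b ⊗ b ⊗ h(a, b), a ⊗ h(a, b) ⊕ a ⊗ h(a, b)) ⊗ h(h(h(b, a), b ⊕ b), a ⊕ a ⊕ a ⊕ a ⊗ b ⊗ b ⊕ b) ⊕ h(h(h(a ⊗ a ⊗ b, b ⊗ b), a ⊗ a ⊗ a ⊗ b ⊕ a ⊗ a ⊗ b ⊗ b ⊕ a ⊗ b), h(a ⊗ a ⊗ h(b, a) ⊗ h(b, a) ⊕ a ⊗ a ⊗ h(b, a) ⊗ h(b, a) ⊕ a ⊗ b ⊗ h(b, a) ⊗ h(b, a) ⊕ a ⊗ b ⊗ h(b, a) ⊗ h(b, a), a ⊕ a ⊕ a ⊗ a ⊗ b ⊗ b ⊕ b ⊕ b ⊗ b ⊗ b ⊕ h(a, b))) ⊕ a
  Sort arguments:  a ⊕ a ⊕ h(a ⊗ a ⊗ b ⊗ b ⊗ h(a, b), a ⊗ h(a, b) ⊕ a ⊗ h(a, b)) ⊗ h(h(h(b, a), b ⊕ b), a ⊕ a ⊕ a ⊕ a ⊗ b ⊗ b ⊕ b) ⊕ h(h(h(a ⊗ a ⊗ b, b ⊗ b), a ⊗ a ⊗ a ⊗ b ⊕ a ⊗ a ⊗ b ⊗ b ⊕ a ⊗ b), h(a ⊗ a ⊗ h(b, a) ⊗ h(b, a) ⊕ a ⊗ a ⊗ h(b, a) ⊗ h(b, a) ⊕ a ⊗ b ⊗ h(b, a) ⊗ h(b, a) ⊕ a ⊗ b ⊗ h(b, a) ⊗ h(b, a), a ⊕ a ⊕ a ⊗ a ⊗ b ⊗ b ⊕ b ⊕ b ⊗ b ⊗ b ⊕ h(a, b)))

Answer: no — a ⊕ a ⊕ h(a ⊗ a ⊗ b ⊗ b ⊗ h(a, b), a ⊗ h(a, b) ⊕ a ⊗ h(a, b)) ⊗ h(h(h(b, a), b ⊕ b), a ⊕ a ⊕ a ⊕ a ⊗ b ⊗ b ⊕ b) ⊕ h(h(h(a ⊗ a ⊗ b, b ⊗ b), a ⊗ a ⊗ a ⊗ b ⊕ a ⊗ a ⊗ b ⊗ b ⊕ h(a, b)), h(a ⊗ a ⊗ h(b, a) ⊗ h(b, a) ⊕ a ⊗ a ⊗ h(b, a) ⊗ h(b, a) ⊕ a ⊗ b ⊗ h(b, a) ⊗ h(b, a) ⊕ a ⊗ b ⊗ h(b, a) ⊗ h(b, a), a ⊕ a ⊕ a ⊗ a ⊗ b ⊗ b ⊕ a ⊗ b ⊕ b ⊕ b ⊗ b ⊗ b)) vs a ⊕ a ⊕ h(a ⊗ a ⊗ b ⊗ b ⊗ h(a, b), a ⊗ h(a, b) ⊕ a ⊗ h(a, b)) ⊗ h(h(h(b, a), b ⊕ b), a ⊕ a ⊕ a ⊕ a ⊗ b ⊗ b ⊕ b) ⊕ h(h(h(a ⊗ a ⊗ b, b ⊗ b), a ⊗ a ⊗ a ⊗ b ⊕ a ⊗ a ⊗ b ⊗ b ⊕ a ⊗ b), h(a ⊗ a ⊗ h(b, a) ⊗ h(b, a) ⊕ a ⊗ a ⊗ h(b, a) ⊗ h(b, a) ⊕ a ⊗ b ⊗ h(b, a) ⊗ h(b, a) ⊕ a ⊗ b ⊗ h(b, a) ⊗ h(b, a), a ⊕ a ⊕ a ⊗ a ⊗ b ⊗ b ⊕ b ⊕ b ⊗ b ⊗ b ⊕ h(a, b)))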